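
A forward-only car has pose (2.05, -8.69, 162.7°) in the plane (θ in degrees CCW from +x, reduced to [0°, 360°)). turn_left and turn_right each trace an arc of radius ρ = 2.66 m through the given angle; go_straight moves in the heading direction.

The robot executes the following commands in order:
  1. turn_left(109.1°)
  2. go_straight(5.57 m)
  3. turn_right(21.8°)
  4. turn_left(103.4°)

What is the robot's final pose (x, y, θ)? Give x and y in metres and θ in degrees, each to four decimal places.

(0.8100, -21.4259, 353.4000°)

set_pose: (x, y, θ) = (2.0500, -8.6900, 162.7000°), ρ = 2.66
turn_left(109.1°): centre at ρ to the left, rotate +109.1° → (-1.3997, -11.3132, 271.8000°)
go_straight(5.57): x += 5.57·cos θ, y += 5.57·sin θ → (-1.2247, -16.8805, 271.8000°)
turn_right(21.8°): centre at ρ to the right, rotate −21.8° → (-1.3839, -17.8738, 250.0000°)
turn_left(103.4°): centre at ρ to the left, rotate +103.4° → (0.8100, -21.4259, 353.4000°)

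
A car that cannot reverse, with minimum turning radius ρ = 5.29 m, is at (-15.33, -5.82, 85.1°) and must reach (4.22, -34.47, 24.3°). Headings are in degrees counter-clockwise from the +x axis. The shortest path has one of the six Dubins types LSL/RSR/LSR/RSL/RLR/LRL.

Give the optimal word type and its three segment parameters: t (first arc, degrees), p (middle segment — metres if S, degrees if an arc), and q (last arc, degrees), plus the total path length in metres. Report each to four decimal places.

RSL: t = 171.4270°, p = 24.1041 m, q = 110.6270°, L = 50.1456 m

Let ψ = atan2(Δy, Δx) = atan2(-28.65, 19.55) = -55.6914° be the start→goal bearing.
Normalize: d = |goal − start| / ρ = 34.684651/5.29 = 6.556645, α = (θ_start − ψ) mod 360° = 140.7914° = 2.457274 rad, β = (θ_goal − ψ) mod 360° = 79.9914° = 1.396113 rad.
Common terms: sin α = 0.632145, cos α = -0.774850, sin β = 0.984782, cos β = 0.173796, cos(α−β) = 0.487860, d² = 42.989591. Work in radians in the unit-radius frame; every candidate has L = ρ·(t + p + q).
LSL: p² = 2 + d² − 2cos(α−β) + 2d(sin α − sin β) = 39.389650; p = √p² = 6.276117; φ = atan2(cos β − cos α, d + sin α − sin β) = 0.151733 rad; t = (φ − α) mod 2π = 3.977645 rad, q = (β − φ) mod 2π = 1.244380 rad → L = 5.29·(3.977645 + 6.276117 + 1.244380) = 5.29·11.498143 = 60.825174 m
RSR: p² = 2 + d² − 2cos(α−β) + 2d(sin β − sin α) = 48.638092; p = √p² = 6.974102; φ = atan2(cos α − cos β, d − sin α + sin β) = -0.136447 rad; t = (α − φ) mod 2π = 2.593721 rad, q = (φ − β) mod 2π = 4.750625 rad → L = 5.29·(2.593721 + 6.974102 + 4.750625) = 5.29·14.318447 = 75.744585 m
LSR: p² = d² − 2 + 2cos(α−β) + 2d(sin α + sin β) = 63.168544; p = √p² = 7.947864; φ = atan2(−cos α − cos β, d + sin α + sin β) − atan2(−2, p) = 0.319926 rad; t = (φ − α) mod 2π = 4.145837 rad, q = (φ − β) mod 2π = 5.206998 rad → L = 5.29·(4.145837 + 7.947864 + 5.206998) = 5.29·17.300699 = 91.520697 m
RSL: p² = d² − 2 + 2cos(α−β) − 2d(sin α + sin β) = 20.762075; p = √p² = 4.556542; φ = atan2(cos α + cos β, d − sin α − sin β) − atan2(2, p) = -0.534692 rad; t = (α − φ) mod 2π = 2.991966 rad, q = (β − φ) mod 2π = 1.930806 rad → L = 5.29·(2.991966 + 4.556542 + 1.930806) = 5.29·9.479313 = 50.145568 m
RLR: c = (6 − d² + 2cos(α−β) + 2d(sin α − sin β))/8 = -5.079762, |c| > 1 → infeasible
LRL: c = (6 − d² + 2cos(α−β) − 2d(sin α − sin β))/8 = -3.923706, |c| > 1 → infeasible
Shortest: RSL with L = 50.145568 m ≈ 50.1456 m
Convert RSL to answer units (arcs ×180/π): t = 2.991966·180/π = 171.4270°, p = ρ·p = 5.29·4.556542 = 24.1041 m, q = 1.930806·180/π = 110.6270°, L = 50.1456 m.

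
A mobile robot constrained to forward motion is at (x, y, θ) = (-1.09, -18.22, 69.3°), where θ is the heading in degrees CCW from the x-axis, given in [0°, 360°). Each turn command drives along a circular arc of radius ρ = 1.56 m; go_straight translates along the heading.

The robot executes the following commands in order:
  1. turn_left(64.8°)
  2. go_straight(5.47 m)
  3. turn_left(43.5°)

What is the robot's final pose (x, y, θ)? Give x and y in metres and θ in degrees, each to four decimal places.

(-6.2906, -12.1818, 177.6000°)

set_pose: (x, y, θ) = (-1.0900, -18.2200, 69.3000°), ρ = 1.56
turn_left(64.8°): centre at ρ to the left, rotate +64.8° → (-1.4290, -16.5830, 134.1000°)
go_straight(5.47): x += 5.47·cos θ, y += 5.47·sin θ → (-5.2357, -12.6548, 134.1000°)
turn_left(43.5°): centre at ρ to the left, rotate +43.5° → (-6.2906, -12.1818, 177.6000°)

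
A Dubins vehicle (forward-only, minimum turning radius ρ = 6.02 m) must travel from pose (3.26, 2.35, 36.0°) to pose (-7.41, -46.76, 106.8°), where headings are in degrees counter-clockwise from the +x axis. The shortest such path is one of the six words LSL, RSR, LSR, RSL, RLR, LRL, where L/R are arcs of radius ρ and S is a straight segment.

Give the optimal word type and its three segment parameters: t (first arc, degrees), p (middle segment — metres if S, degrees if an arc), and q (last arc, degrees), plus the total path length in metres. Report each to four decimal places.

RSR: t = 137.2392°, p = 43.3307 m, q = 151.9608°, L = 73.7166 m

Let ψ = atan2(Δy, Δx) = atan2(-49.11, -10.67) = -102.2580° be the start→goal bearing.
Normalize: d = |goal − start| / ρ = 50.255756/6.02 = 8.348132, α = (θ_start − ψ) mod 360° = 138.2580° = 2.413057 rad, β = (θ_goal − ψ) mod 360° = 209.0580° = 3.648750 rad.
Common terms: sin α = 0.665778, cos α = -0.746150, sin β = -0.485695, cos β = -0.874129, cos(α−β) = 0.328867, d² = 69.691311. Work in radians in the unit-radius frame; every candidate has L = ρ·(t + p + q).
LSL: p² = 2 + d² − 2cos(α−β) + 2d(sin α − sin β) = 90.258863; p = √p² = 9.500466; φ = atan2(cos β − cos α, d + sin α − sin β) = -0.013471 rad; t = (φ − α) mod 2π = 3.856657 rad, q = (β − φ) mod 2π = 3.662221 rad → L = 6.02·(3.856657 + 9.500466 + 3.662221) = 6.02·17.019345 = 102.456456 m
RSR: p² = 2 + d² − 2cos(α−β) + 2d(sin β − sin α) = 51.808293; p = √p² = 7.197798; φ = atan2(cos α − cos β, d − sin α + sin β) = 0.017781 rad; t = (α − φ) mod 2π = 2.395276 rad, q = (φ − β) mod 2π = 2.652216 rad → L = 6.02·(2.395276 + 7.197798 + 2.652216) = 6.02·12.245290 = 73.716646 m
LSR: p² = d² − 2 + 2cos(α−β) + 2d(sin α + sin β) = 71.355757; p = √p² = 8.447234; φ = atan2(−cos α − cos β, d + sin α + sin β) − atan2(−2, p) = 0.420236 rad; t = (φ − α) mod 2π = 4.290364 rad, q = (φ − β) mod 2π = 3.054671 rad → L = 6.02·(4.290364 + 8.447234 + 3.054671) = 6.02·15.792268 = 95.069453 m
RSL: p² = d² − 2 + 2cos(α−β) − 2d(sin α + sin β) = 65.342332; p = √p² = 8.083460; φ = atan2(cos α + cos β, d − sin α − sin β) − atan2(2, p) = -0.438374 rad; t = (α − φ) mod 2π = 2.851431 rad, q = (β − φ) mod 2π = 4.087124 rad → L = 6.02·(2.851431 + 8.083460 + 4.087124) = 6.02·15.022015 = 90.432530 m
RLR: c = (6 − d² + 2cos(α−β) + 2d(sin α − sin β))/8 = -5.476037, |c| > 1 → infeasible
LRL: c = (6 − d² + 2cos(α−β) − 2d(sin α − sin β))/8 = -10.282358, |c| > 1 → infeasible
Shortest: RSR with L = 73.716646 m ≈ 73.7166 m
Convert RSR to answer units (arcs ×180/π): t = 2.395276·180/π = 137.2392°, p = ρ·p = 6.02·7.197798 = 43.3307 m, q = 2.652216·180/π = 151.9608°, L = 73.7166 m.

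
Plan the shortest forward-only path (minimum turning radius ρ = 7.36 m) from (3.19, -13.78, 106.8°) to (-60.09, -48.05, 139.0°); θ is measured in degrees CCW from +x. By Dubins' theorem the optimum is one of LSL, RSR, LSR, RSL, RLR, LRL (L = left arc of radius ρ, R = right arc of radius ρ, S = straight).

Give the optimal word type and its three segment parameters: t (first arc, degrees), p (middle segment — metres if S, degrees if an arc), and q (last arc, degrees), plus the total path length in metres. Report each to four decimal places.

LSR: t = 115.2837°, p = 55.9712 m, q = 83.0837°, L = 81.4527 m

Let ψ = atan2(Δy, Δx) = atan2(-34.27, -63.28) = -151.5617° be the start→goal bearing.
Normalize: d = |goal − start| / ρ = 71.963819/7.36 = 9.777693, α = (θ_start − ψ) mod 360° = 258.3617° = 4.509263 rad, β = (θ_goal − ψ) mod 360° = 290.5617° = 5.071259 rad.
Common terms: sin α = -0.979441, cos α = -0.201732, sin β = -0.936294, cos β = 0.351216, cos(α−β) = 0.846193, d² = 95.603277. Work in radians in the unit-radius frame; every candidate has L = ρ·(t + p + q).
LSL: p² = 2 + d² − 2cos(α−β) + 2d(sin α − sin β) = 95.067145; p = √p² = 9.750238; φ = atan2(cos β − cos α, d + sin α − sin β) = 0.056742 rad; t = (φ − α) mod 2π = 1.830664 rad, q = (β − φ) mod 2π = 5.014517 rad → L = 7.36·(1.830664 + 9.750238 + 5.014517) = 7.36·16.595420 = 122.142288 m
RSR: p² = 2 + d² − 2cos(α−β) + 2d(sin β − sin α) = 96.754637; p = √p² = 9.836393; φ = atan2(cos α − cos β, d − sin α + sin β) = -0.056244 rad; t = (α − φ) mod 2π = 4.565507 rad, q = (φ − β) mod 2π = 1.155682 rad → L = 7.36·(4.565507 + 9.836393 + 1.155682) = 7.36·15.557583 = 114.503809 m
LSR: p² = d² − 2 + 2cos(α−β) + 2d(sin α + sin β) = 57.832726; p = √p² = 7.604783; φ = atan2(−cos α − cos β, d + sin α + sin β) − atan2(−2, p) = 0.238158 rad; t = (φ − α) mod 2π = 2.012080 rad, q = (φ − β) mod 2π = 1.450084 rad → L = 7.36·(2.012080 + 7.604783 + 1.450084) = 7.36·11.066947 = 81.452729 m
RSL: p² = d² − 2 + 2cos(α−β) − 2d(sin α + sin β) = 132.758601; p = √p² = 11.522092; φ = atan2(cos α + cos β, d − sin α − sin β) − atan2(2, p) = -0.159084 rad; t = (α − φ) mod 2π = 4.668347 rad, q = (β − φ) mod 2π = 5.230343 rad → L = 7.36·(4.668347 + 11.522092 + 5.230343) = 7.36·21.420782 = 157.656958 m
RLR: c = (6 − d² + 2cos(α−β) + 2d(sin α − sin β))/8 = -11.094330, |c| > 1 → infeasible
LRL: c = (6 − d² + 2cos(α−β) − 2d(sin α − sin β))/8 = -10.883393, |c| > 1 → infeasible
Shortest: LSR with L = 81.452729 m ≈ 81.4527 m
Convert LSR to answer units (arcs ×180/π): t = 2.012080·180/π = 115.2837°, p = ρ·p = 7.36·7.604783 = 55.9712 m, q = 1.450084·180/π = 83.0837°, L = 81.4527 m.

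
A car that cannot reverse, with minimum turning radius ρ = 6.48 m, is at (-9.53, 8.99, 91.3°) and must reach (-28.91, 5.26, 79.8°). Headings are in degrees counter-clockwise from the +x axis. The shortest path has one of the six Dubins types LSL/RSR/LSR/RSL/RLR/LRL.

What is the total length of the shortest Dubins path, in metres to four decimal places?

58.1591 m

Let ψ = atan2(Δy, Δx) = atan2(-3.73, -19.38) = -169.1057° be the start→goal bearing.
Normalize: d = |goal − start| / ρ = 19.735686/6.48 = 3.045631, α = (θ_start − ψ) mod 360° = 260.4057° = 4.544937 rad, β = (θ_goal − ψ) mod 360° = 248.9057° = 4.344224 rad.
Common terms: sin α = -0.986013, cos α = -0.166671, sin β = -0.932989, cos β = -0.359904, cos(α−β) = 0.979925, d² = 9.275865. Work in radians in the unit-radius frame; every candidate has L = ρ·(t + p + q).
LSL: p² = 2 + d² − 2cos(α−β) + 2d(sin α − sin β) = 8.993037; p = √p² = 2.998839; φ = atan2(cos β − cos α, d + sin α − sin β) = -0.064481 rad; t = (φ − α) mod 2π = 1.673768 rad, q = (β − φ) mod 2π = 4.408705 rad → L = 6.48·(1.673768 + 2.998839 + 4.408705) = 6.48·9.081312 = 58.846900 m
RSR: p² = 2 + d² − 2cos(α−β) + 2d(sin β − sin α) = 9.638995; p = √p² = 3.104673; φ = atan2(cos α − cos β, d − sin α + sin β) = 0.062280 rad; t = (α − φ) mod 2π = 4.482657 rad, q = (φ − β) mod 2π = 2.001241 rad → L = 6.48·(4.482657 + 3.104673 + 2.001241) = 6.48·9.588571 = 62.133941 m
LSR: p² = d² − 2 + 2cos(α−β) + 2d(sin α + sin β) = -2.453427 < 0 → infeasible
RSL: p² = d² − 2 + 2cos(α−β) − 2d(sin α + sin β) = 20.924857; p = √p² = 4.574370; φ = atan2(cos α + cos β, d − sin α − sin β) − atan2(2, p) = -0.517844 rad; t = (α − φ) mod 2π = 5.062781 rad, q = (β − φ) mod 2π = 4.862068 rad → L = 6.48·(5.062781 + 4.574370 + 4.862068) = 6.48·14.499219 = 93.954941 m
RLR: c = (6 − d² + 2cos(α−β) + 2d(sin α − sin β))/8 = -0.204874; p = 2π − arccos c = 4.506054 rad; φ = atan2(cos α − cos β, d − sin α + sin β) = 0.062280 rad; t = (α − φ + p/2) mod 2π = 0.452499 rad, q = (α − β − t + p) mod 2π = 4.254268 rad → L = 6.48·(0.452499 + 4.506054 + 4.254268) = 6.48·9.212820 = 59.699075 m
LRL: c = (6 − d² + 2cos(α−β) − 2d(sin α − sin β))/8 = -0.124130; p = 2π − arccos c = 4.587938 rad; φ = atan2(cos β − cos α, d + sin α − sin β) = -0.064481 rad; t = (φ − α + p/2) mod 2π = 3.967737 rad, q = (β − α − t + p) mod 2π = 0.419489 rad → L = 6.48·(3.967737 + 4.587938 + 0.419489) = 6.48·8.975164 = 58.159061 m
Shortest: LRL with L = 58.159061 m ≈ 58.1591 m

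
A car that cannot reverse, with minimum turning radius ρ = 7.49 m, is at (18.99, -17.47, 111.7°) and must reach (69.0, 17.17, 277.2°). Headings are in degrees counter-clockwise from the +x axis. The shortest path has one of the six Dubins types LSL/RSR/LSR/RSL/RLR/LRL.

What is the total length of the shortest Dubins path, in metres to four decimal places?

72.6018 m

Let ψ = atan2(Δy, Δx) = atan2(34.64, 50.01) = 34.7089° be the start→goal bearing.
Normalize: d = |goal − start| / ρ = 60.835267/7.49 = 8.122199, α = (θ_start − ψ) mod 360° = 76.9911° = 1.343749 rad, β = (θ_goal − ψ) mod 360° = 242.4911° = 4.232269 rad.
Common terms: sin α = 0.974335, cos α = 0.225102, sin β = -0.886939, cos β = -0.461886, cos(α−β) = -0.968148, d² = 65.970109. Work in radians in the unit-radius frame; every candidate has L = ρ·(t + p + q).
LSL: p² = 2 + d² − 2cos(α−β) + 2d(sin α − sin β) = 100.141690; p = √p² = 10.007082; φ = atan2(cos β − cos α, d + sin α − sin β) = -0.068704 rad; t = (φ − α) mod 2π = 4.870732 rad, q = (β − φ) mod 2π = 4.300973 rad → L = 7.49·(4.870732 + 10.007082 + 4.300973) = 7.49·19.178787 = 143.649116 m
RSR: p² = 2 + d² − 2cos(α−β) + 2d(sin β − sin α) = 39.671118; p = √p² = 6.298501; φ = atan2(cos α − cos β, d − sin α + sin β) = 0.109289 rad; t = (α − φ) mod 2π = 1.234460 rad, q = (φ − β) mod 2π = 2.160205 rad → L = 7.49·(1.234460 + 6.298501 + 2.160205) = 7.49·9.693167 = 72.601818 m
LSR: p² = d² − 2 + 2cos(α−β) + 2d(sin α + sin β) = 63.453506; p = √p² = 7.965771; φ = atan2(−cos α − cos β, d + sin α + sin β) − atan2(−2, p) = 0.274824 rad; t = (φ − α) mod 2π = 5.214260 rad, q = (φ − β) mod 2π = 2.325740 rad → L = 7.49·(5.214260 + 7.965771 + 2.325740) = 7.49·15.505771 = 116.138227 m
RSL: p² = d² − 2 + 2cos(α−β) − 2d(sin α + sin β) = 60.614121; p = √p² = 7.785507; φ = atan2(cos α + cos β, d − sin α − sin β) − atan2(2, p) = -0.280912 rad; t = (α − φ) mod 2π = 1.624661 rad, q = (β − φ) mod 2π = 4.513181 rad → L = 7.49·(1.624661 + 7.785507 + 4.513181) = 7.49·13.923349 = 104.285881 m
RLR: c = (6 − d² + 2cos(α−β) + 2d(sin α − sin β))/8 = -3.958890, |c| > 1 → infeasible
LRL: c = (6 − d² + 2cos(α−β) − 2d(sin α − sin β))/8 = -11.517711, |c| > 1 → infeasible
Shortest: RSR with L = 72.601818 m ≈ 72.6018 m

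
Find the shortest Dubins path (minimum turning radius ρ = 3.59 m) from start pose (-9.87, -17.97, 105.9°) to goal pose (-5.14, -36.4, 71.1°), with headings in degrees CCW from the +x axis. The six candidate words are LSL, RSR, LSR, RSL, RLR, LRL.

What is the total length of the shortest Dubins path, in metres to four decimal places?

Let ψ = atan2(Δy, Δx) = atan2(-18.43, 4.73) = -75.6059° be the start→goal bearing.
Normalize: d = |goal − start| / ρ = 19.027291/3.59 = 5.300081, α = (θ_start − ψ) mod 360° = 181.5059° = 3.167875 rad, β = (θ_goal − ψ) mod 360° = 146.7059° = 2.560501 rad.
Common terms: sin α = -0.026280, cos α = -0.999655, sin β = 0.548937, cos β = -0.835864, cos(α−β) = 0.821149, d² = 28.090859. Work in radians in the unit-radius frame; every candidate has L = ρ·(t + p + q).
LSL: p² = 2 + d² − 2cos(α−β) + 2d(sin α − sin β) = 22.351171; p = √p² = 4.727703; φ = atan2(cos β − cos α, d + sin α − sin β) = 0.034652 rad; t = (φ − α) mod 2π = 3.149962 rad, q = (β − φ) mod 2π = 2.525849 rad → L = 3.59·(3.149962 + 4.727703 + 2.525849) = 3.59·10.403513 = 37.348613 m
RSR: p² = 2 + d² − 2cos(α−β) + 2d(sin β − sin α) = 34.545950; p = √p² = 5.877580; φ = atan2(cos α − cos β, d − sin α + sin β) = -0.027871 rad; t = (α − φ) mod 2π = 3.195746 rad, q = (φ − β) mod 2π = 3.694814 rad → L = 3.59·(3.195746 + 5.877580 + 3.694814) = 3.59·12.768140 = 45.837623 m
LSR: p² = d² − 2 + 2cos(α−β) + 2d(sin α + sin β) = 33.273408; p = √p² = 5.768311; φ = atan2(−cos α − cos β, d + sin α + sin β) − atan2(−2, p) = 0.639124 rad; t = (φ − α) mod 2π = 3.754434 rad, q = (φ − β) mod 2π = 4.361809 rad → L = 3.59·(3.754434 + 5.768311 + 4.361809) = 3.59·13.884553 = 49.845547 m
RSL: p² = d² − 2 + 2cos(α−β) − 2d(sin α + sin β) = 22.192907; p = √p² = 4.710935; φ = atan2(cos α + cos β, d − sin α − sin β) − atan2(2, p) = -0.768302 rad; t = (α − φ) mod 2π = 3.936178 rad, q = (β − φ) mod 2π = 3.328803 rad → L = 3.59·(3.936178 + 4.710935 + 3.328803) = 3.59·11.975916 = 42.993537 m
RLR: c = (6 − d² + 2cos(α−β) + 2d(sin α − sin β))/8 = -3.318244, |c| > 1 → infeasible
LRL: c = (6 − d² + 2cos(α−β) − 2d(sin α − sin β))/8 = -1.793896, |c| > 1 → infeasible
Shortest: LSL with L = 37.348613 m ≈ 37.3486 m

37.3486 m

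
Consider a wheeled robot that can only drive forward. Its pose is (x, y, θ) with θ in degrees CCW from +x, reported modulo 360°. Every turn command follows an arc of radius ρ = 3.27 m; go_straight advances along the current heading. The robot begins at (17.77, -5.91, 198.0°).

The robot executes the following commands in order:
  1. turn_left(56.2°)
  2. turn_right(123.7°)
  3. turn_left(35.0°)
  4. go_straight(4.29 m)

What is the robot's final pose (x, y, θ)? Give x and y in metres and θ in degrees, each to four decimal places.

set_pose: (x, y, θ) = (17.7700, -5.9100, 198.0000°), ρ = 3.27
turn_left(56.2°): centre at ρ to the left, rotate +56.2° → (15.6340, -8.1296, 254.2000°)
turn_right(123.7°): centre at ρ to the right, rotate −123.7° → (10.0011, -9.3629, 130.5000°)
turn_left(35.0°): centre at ρ to the left, rotate +35.0° → (8.3333, -8.3208, 165.5000°)
go_straight(4.29): x += 4.29·cos θ, y += 4.29·sin θ → (4.1799, -7.2467, 165.5000°)

(4.1799, -7.2467, 165.5000°)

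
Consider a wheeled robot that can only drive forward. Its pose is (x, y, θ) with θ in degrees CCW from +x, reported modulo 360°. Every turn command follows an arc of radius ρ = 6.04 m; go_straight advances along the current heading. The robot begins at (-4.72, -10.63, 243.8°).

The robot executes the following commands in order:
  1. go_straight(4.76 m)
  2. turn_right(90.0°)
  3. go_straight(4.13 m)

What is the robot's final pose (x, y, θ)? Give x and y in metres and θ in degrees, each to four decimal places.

set_pose: (x, y, θ) = (-4.7200, -10.6300, 243.8000°), ρ = 6.04
go_straight(4.76): x += 4.76·cos θ, y += 4.76·sin θ → (-6.8216, -14.9009, 243.8000°)
turn_right(90.0°): centre at ρ to the right, rotate −90.0° → (-14.9077, -17.6537, 153.8000°)
go_straight(4.13): x += 4.13·cos θ, y += 4.13·sin θ → (-18.6134, -15.8303, 153.8000°)

(-18.6134, -15.8303, 153.8000°)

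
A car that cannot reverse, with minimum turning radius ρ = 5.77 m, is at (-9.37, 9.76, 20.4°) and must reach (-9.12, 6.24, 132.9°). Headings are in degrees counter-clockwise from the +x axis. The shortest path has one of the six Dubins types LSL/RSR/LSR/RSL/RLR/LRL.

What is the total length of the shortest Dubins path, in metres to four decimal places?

33.7677 m

Let ψ = atan2(Δy, Δx) = atan2(-3.52, 0.25) = -85.9375° be the start→goal bearing.
Normalize: d = |goal − start| / ρ = 3.528867/5.77 = 0.611589, α = (θ_start − ψ) mod 360° = 106.3375° = 1.855940 rad, β = (θ_goal − ψ) mod 360° = 218.8375° = 3.819435 rad.
Common terms: sin α = 0.959621, cos α = -0.281295, sin β = -0.627114, cos β = -0.778927, cos(α−β) = -0.382683, d² = 0.374041. Work in radians in the unit-radius frame; every candidate has L = ρ·(t + p + q).
LSL: p² = 2 + d² − 2cos(α−β) + 2d(sin α − sin β) = 5.080266; p = √p² = 2.253945; φ = atan2(cos β − cos α, d + sin α − sin β) = -0.222617 rad; t = (φ − α) mod 2π = 4.204628 rad, q = (β − φ) mod 2π = 4.042052 rad → L = 5.77·(4.204628 + 2.253945 + 4.042052) = 5.77·10.500625 = 60.588608 m
RSR: p² = 2 + d² − 2cos(α−β) + 2d(sin β − sin α) = 1.198549; p = √p² = 1.094783; φ = atan2(cos α − cos β, d − sin α + sin β) = 2.669727 rad; t = (α − φ) mod 2π = 5.469398 rad, q = (φ − β) mod 2π = 5.133477 rad → L = 5.77·(5.469398 + 1.094783 + 5.133477) = 5.77·11.697658 = 67.495485 m
LSR: p² = d² − 2 + 2cos(α−β) + 2d(sin α + sin β) = -1.984611 < 0 → infeasible
RSL: p² = d² − 2 + 2cos(α−β) − 2d(sin α + sin β) = -2.798042 < 0 → infeasible
RLR: c = (6 − d² + 2cos(α−β) + 2d(sin α − sin β))/8 = 0.850181; p = 2π − arccos c = 5.728719 rad; φ = atan2(cos α − cos β, d − sin α + sin β) = 2.669727 rad; t = (α − φ + p/2) mod 2π = 2.050572 rad, q = (α − β − t + p) mod 2π = 1.714651 rad → L = 5.77·(2.050572 + 5.728719 + 1.714651) = 5.77·9.493942 = 54.780045 m
LRL: c = (6 − d² + 2cos(α−β) − 2d(sin α − sin β))/8 = 0.364967; p = 2π − arccos c = 5.085986 rad; φ = atan2(cos β − cos α, d + sin α − sin β) = -0.222617 rad; t = (φ − α + p/2) mod 2π = 0.464436 rad, q = (β − α − t + p) mod 2π = 0.301860 rad → L = 5.77·(0.464436 + 5.085986 + 0.301860) = 5.77·5.852282 = 33.767668 m
Shortest: LRL with L = 33.767668 m ≈ 33.7677 m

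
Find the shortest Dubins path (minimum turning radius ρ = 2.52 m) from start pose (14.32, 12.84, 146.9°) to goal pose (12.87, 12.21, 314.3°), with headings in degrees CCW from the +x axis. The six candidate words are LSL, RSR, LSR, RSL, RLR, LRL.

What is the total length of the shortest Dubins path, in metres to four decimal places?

Let ψ = atan2(Δy, Δx) = atan2(-0.63, -1.45) = -156.5159° be the start→goal bearing.
Normalize: d = |goal − start| / ρ = 1.580949/2.52 = 0.627361, α = (θ_start − ψ) mod 360° = 303.4159° = 5.295606 rad, β = (θ_goal − ψ) mod 360° = 110.8159° = 1.934102 rad.
Common terms: sin α = -0.834695, cos α = 0.550712, sin β = 0.934727, cos β = -0.355366, cos(α−β) = -0.975917, d² = 0.393582. Work in radians in the unit-radius frame; every candidate has L = ρ·(t + p + q).
LSL: p² = 2 + d² − 2cos(α−β) + 2d(sin α − sin β) = 2.125283; p = √p² = 1.457835; φ = atan2(cos β − cos α, d + sin α − sin β) = -2.470907 rad; t = (φ − α) mod 2π = 4.799857 rad, q = (β − φ) mod 2π = 4.405009 rad → L = 2.52·(4.799857 + 1.457835 + 4.405009) = 2.52·10.662701 = 26.870008 m
RSR: p² = 2 + d² − 2cos(α−β) + 2d(sin β − sin α) = 6.565547; p = √p² = 2.562332; φ = atan2(cos α − cos β, d − sin α + sin β) = 0.361433 rad; t = (α − φ) mod 2π = 4.934174 rad, q = (φ − β) mod 2π = 4.710516 rad → L = 2.52·(4.934174 + 2.562332 + 4.710516) = 2.52·12.207022 = 30.761695 m
LSR: p² = d² − 2 + 2cos(α−β) + 2d(sin α + sin β) = -3.432740 < 0 → infeasible
RSL: p² = d² − 2 + 2cos(α−β) − 2d(sin α + sin β) = -3.683764 < 0 → infeasible
RLR: c = (6 − d² + 2cos(α−β) + 2d(sin α − sin β))/8 = 0.179307; p = 2π − arccos c = 4.892671 rad; φ = atan2(cos α − cos β, d − sin α + sin β) = 0.361433 rad; t = (α − φ + p/2) mod 2π = 1.097324 rad, q = (α − β − t + p) mod 2π = 0.873666 rad → L = 2.52·(1.097324 + 4.892671 + 0.873666) = 2.52·6.863660 = 17.296423 m
LRL: c = (6 − d² + 2cos(α−β) − 2d(sin α − sin β))/8 = 0.734340; p = 2π − arccos c = 5.537082 rad; φ = atan2(cos β − cos α, d + sin α − sin β) = -2.470907 rad; t = (φ − α + p/2) mod 2π = 1.285213 rad, q = (β − α − t + p) mod 2π = 0.890365 rad → L = 2.52·(1.285213 + 5.537082 + 0.890365) = 2.52·7.712661 = 19.435904 m
Shortest: RLR with L = 17.296423 m ≈ 17.2964 m

17.2964 m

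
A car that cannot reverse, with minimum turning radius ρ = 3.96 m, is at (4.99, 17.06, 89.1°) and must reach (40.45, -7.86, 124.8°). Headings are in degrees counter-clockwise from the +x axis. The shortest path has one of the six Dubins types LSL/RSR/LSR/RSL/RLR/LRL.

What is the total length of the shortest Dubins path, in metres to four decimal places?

Let ψ = atan2(Δy, Δx) = atan2(-24.92, 35.46) = -35.0982° be the start→goal bearing.
Normalize: d = |goal − start| / ρ = 43.340720/3.96 = 10.944626, α = (θ_start − ψ) mod 360° = 124.1982° = 2.167667 rad, β = (θ_goal − ψ) mod 360° = 159.8982° = 2.790749 rad.
Common terms: sin α = 0.827099, cos α = -0.562057, sin β = 0.343690, cos β = -0.939083, cos(α−β) = 0.812084, d² = 119.784843. Work in radians in the unit-radius frame; every candidate has L = ρ·(t + p + q).
LSL: p² = 2 + d² − 2cos(α−β) + 2d(sin α − sin β) = 130.742132; p = √p² = 11.434253; φ = atan2(cos β − cos α, d + sin α − sin β) = -0.032979 rad; t = (φ − α) mod 2π = 4.082539 rad, q = (β − φ) mod 2π = 2.823729 rad → L = 3.96·(4.082539 + 11.434253 + 2.823729) = 3.96·18.340520 = 72.628461 m
RSR: p² = 2 + d² − 2cos(α−β) + 2d(sin β − sin α) = 109.579220; p = √p² = 10.468009; φ = atan2(cos α − cos β, d − sin α + sin β) = 0.036025 rad; t = (α − φ) mod 2π = 2.131642 rad, q = (φ − β) mod 2π = 3.528461 rad → L = 3.96·(2.131642 + 10.468009 + 3.528461) = 3.96·16.128112 = 63.867324 m
LSR: p² = d² − 2 + 2cos(α−β) + 2d(sin α + sin β) = 145.036698; p = √p² = 12.043118; φ = atan2(−cos α − cos β, d + sin α + sin β) − atan2(−2, p) = 0.287843 rad; t = (φ − α) mod 2π = 4.403362 rad, q = (φ − β) mod 2π = 3.780279 rad → L = 3.96·(4.403362 + 12.043118 + 3.780279) = 3.96·20.226759 = 80.097966 m
RSL: p² = d² − 2 + 2cos(α−β) − 2d(sin α + sin β) = 93.781323; p = √p² = 9.684076; φ = atan2(cos α + cos β, d − sin α − sin β) − atan2(2, p) = -0.356058 rad; t = (α − φ) mod 2π = 2.523725 rad, q = (β − φ) mod 2π = 3.146807 rad → L = 3.96·(2.523725 + 9.684076 + 3.146807) = 3.96·15.354608 = 60.804247 m
RLR: c = (6 − d² + 2cos(α−β) + 2d(sin α − sin β))/8 = -12.697403, |c| > 1 → infeasible
LRL: c = (6 − d² + 2cos(α−β) − 2d(sin α − sin β))/8 = -15.342767, |c| > 1 → infeasible
Shortest: RSL with L = 60.804247 m ≈ 60.8042 m

60.8042 m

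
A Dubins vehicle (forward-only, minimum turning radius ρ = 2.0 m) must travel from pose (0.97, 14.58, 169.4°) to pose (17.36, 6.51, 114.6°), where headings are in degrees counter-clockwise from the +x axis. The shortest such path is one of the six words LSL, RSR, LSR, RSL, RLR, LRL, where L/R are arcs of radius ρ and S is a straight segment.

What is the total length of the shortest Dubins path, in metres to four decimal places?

Let ψ = atan2(Δy, Δx) = atan2(-8.07, 16.39) = -26.2144° be the start→goal bearing.
Normalize: d = |goal − start| / ρ = 18.269017/2.0 = 9.134509, α = (θ_start − ψ) mod 360° = 195.6144° = 3.414115 rad, β = (θ_goal − ψ) mod 360° = 140.8144° = 2.457675 rad.
Common terms: sin α = -0.269162, cos α = -0.963095, sin β = 0.631834, cos β = -0.775103, cos(α−β) = 0.576432, d² = 83.439250. Work in radians in the unit-radius frame; every candidate has L = ρ·(t + p + q).
LSL: p² = 2 + d² − 2cos(α−β) + 2d(sin α − sin β) = 67.826066; p = √p² = 8.235658; φ = atan2(cos β − cos α, d + sin α − sin β) = 0.022829 rad; t = (φ − α) mod 2π = 2.891898 rad, q = (β − φ) mod 2π = 2.434847 rad → L = 2.0·(2.891898 + 8.235658 + 2.434847) = 2.0·13.562403 = 27.124806 m
RSR: p² = 2 + d² − 2cos(α−β) + 2d(sin β − sin α) = 100.746705; p = √p² = 10.037266; φ = atan2(cos α − cos β, d − sin α + sin β) = -0.018730 rad; t = (α − φ) mod 2π = 3.432846 rad, q = (φ − β) mod 2π = 3.806780 rad → L = 2.0·(3.432846 + 10.037266 + 3.806780) = 2.0·17.276892 = 34.553783 m
LSR: p² = d² − 2 + 2cos(α−β) + 2d(sin α + sin β) = 89.217783; p = √p² = 9.445517; φ = atan2(−cos α − cos β, d + sin α + sin β) − atan2(−2, p) = 0.389678 rad; t = (φ − α) mod 2π = 3.258748 rad, q = (φ − β) mod 2π = 4.215188 rad → L = 2.0·(3.258748 + 9.445517 + 4.215188) = 2.0·16.919452 = 33.838905 m
RSL: p² = d² − 2 + 2cos(α−β) − 2d(sin α + sin β) = 75.966446; p = √p² = 8.715873; φ = atan2(cos α + cos β, d − sin α − sin β) − atan2(2, p) = -0.421184 rad; t = (α − φ) mod 2π = 3.835300 rad, q = (β − φ) mod 2π = 2.878859 rad → L = 2.0·(3.835300 + 8.715873 + 2.878859) = 2.0·15.430032 = 30.860064 m
RLR: c = (6 − d² + 2cos(α−β) + 2d(sin α − sin β))/8 = -11.593338, |c| > 1 → infeasible
LRL: c = (6 − d² + 2cos(α−β) − 2d(sin α − sin β))/8 = -7.478258, |c| > 1 → infeasible
Shortest: LSL with L = 27.124806 m ≈ 27.1248 m

27.1248 m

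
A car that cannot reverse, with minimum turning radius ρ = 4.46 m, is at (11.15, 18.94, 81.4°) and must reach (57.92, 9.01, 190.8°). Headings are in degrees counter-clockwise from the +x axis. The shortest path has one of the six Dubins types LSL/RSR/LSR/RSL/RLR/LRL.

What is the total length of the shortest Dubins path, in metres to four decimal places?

Let ψ = atan2(Δy, Δx) = atan2(-9.93, 46.77) = -11.9868° be the start→goal bearing.
Normalize: d = |goal − start| / ρ = 47.812528/4.46 = 10.720298, α = (θ_start − ψ) mod 360° = 93.3868° = 1.629907 rad, β = (θ_goal − ψ) mod 360° = 202.7868° = 3.539297 rad.
Common terms: sin α = 0.998253, cos α = -0.059076, sin β = -0.387303, cos β = -0.921952, cos(α−β) = -0.332161, d² = 114.924782. Work in radians in the unit-radius frame; every candidate has L = ρ·(t + p + q).
LSL: p² = 2 + d² − 2cos(α−β) + 2d(sin α − sin β) = 147.296261; p = √p² = 12.136567; φ = atan2(cos β − cos α, d + sin α − sin β) = -0.071157 rad; t = (φ − α) mod 2π = 4.582121 rad, q = (β − φ) mod 2π = 3.610454 rad → L = 4.46·(4.582121 + 12.136567 + 3.610454) = 4.46·20.329143 = 90.667976 m
RSR: p² = 2 + d² − 2cos(α−β) + 2d(sin β − sin α) = 87.881948; p = √p² = 9.374537; φ = atan2(cos α − cos β, d − sin α + sin β) = 0.092175 rad; t = (α − φ) mod 2π = 1.537732 rad, q = (φ − β) mod 2π = 2.836063 rad → L = 4.46·(1.537732 + 9.374537 + 2.836063) = 4.46·13.748332 = 61.317562 m
LSR: p² = d² − 2 + 2cos(α−β) + 2d(sin α + sin β) = 125.359601; p = √p² = 11.196410; φ = atan2(−cos α − cos β, d + sin α + sin β) − atan2(−2, p) = 0.263126 rad; t = (φ − α) mod 2π = 4.916405 rad, q = (φ − β) mod 2π = 3.007014 rad → L = 4.46·(4.916405 + 11.196410 + 3.007014) = 4.46·19.119829 = 85.274439 m
RSL: p² = d² − 2 + 2cos(α−β) − 2d(sin α + sin β) = 99.161319; p = √p² = 9.957978; φ = atan2(cos α + cos β, d − sin α − sin β) − atan2(2, p) = -0.294946 rad; t = (α − φ) mod 2π = 1.924853 rad, q = (β − φ) mod 2π = 3.834243 rad → L = 4.46·(1.924853 + 9.957978 + 3.834243) = 4.46·15.717073 = 70.098147 m
RLR: c = (6 − d² + 2cos(α−β) + 2d(sin α − sin β))/8 = -9.985244, |c| > 1 → infeasible
LRL: c = (6 − d² + 2cos(α−β) − 2d(sin α − sin β))/8 = -17.412033, |c| > 1 → infeasible
Shortest: RSR with L = 61.317562 m ≈ 61.3176 m

61.3176 m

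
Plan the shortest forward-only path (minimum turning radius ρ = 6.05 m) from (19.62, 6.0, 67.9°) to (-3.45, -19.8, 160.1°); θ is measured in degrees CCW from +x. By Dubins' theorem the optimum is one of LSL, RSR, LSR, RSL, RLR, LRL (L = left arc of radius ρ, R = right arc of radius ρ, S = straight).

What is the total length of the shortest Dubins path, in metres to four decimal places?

55.5689 m

Let ψ = atan2(Δy, Δx) = atan2(-25.80, -23.07) = -131.8026° be the start→goal bearing.
Normalize: d = |goal − start| / ρ = 34.610185/6.05 = 5.720692, α = (θ_start − ψ) mod 360° = 199.7026° = 3.485469 rad, β = (θ_goal − ψ) mod 360° = 291.9026° = 5.094662 rad.
Common terms: sin α = -0.337139, cos α = -0.941455, sin β = -0.927819, cos β = 0.373031, cos(α−β) = -0.038388, d² = 32.726314. Work in radians in the unit-radius frame; every candidate has L = ρ·(t + p + q).
LSL: p² = 2 + d² − 2cos(α−β) + 2d(sin α − sin β) = 41.561291; p = √p² = 6.446805; φ = atan2(cos β − cos α, d + sin α − sin β) = 0.205337 rad; t = (φ − α) mod 2π = 3.003054 rad, q = (β − φ) mod 2π = 4.889325 rad → L = 6.05·(3.003054 + 6.446805 + 4.889325) = 6.05·14.339184 = 86.752061 m
RSR: p² = 2 + d² − 2cos(α−β) + 2d(sin β − sin α) = 28.044888; p = √p² = 5.295742; φ = atan2(cos α − cos β, d − sin α + sin β) = -0.250838 rad; t = (α − φ) mod 2π = 3.736306 rad, q = (φ − β) mod 2π = 0.937685 rad → L = 6.05·(3.736306 + 5.295742 + 0.937685) = 6.05·9.969734 = 60.316892 m
LSR: p² = d² − 2 + 2cos(α−β) + 2d(sin α + sin β) = 16.176672; p = √p² = 4.022023; φ = atan2(−cos α − cos β, d + sin α + sin β) − atan2(−2, p) = 0.588341 rad; t = (φ − α) mod 2π = 3.386058 rad, q = (φ − β) mod 2π = 1.776864 rad → L = 6.05·(3.386058 + 4.022023 + 1.776864) = 6.05·9.184945 = 55.568919 m
RSL: p² = d² − 2 + 2cos(α−β) − 2d(sin α + sin β) = 45.122404; p = √p² = 6.717321; φ = atan2(cos α + cos β, d − sin α − sin β) − atan2(2, p) = -0.370571 rad; t = (α − φ) mod 2π = 3.856040 rad, q = (β − φ) mod 2π = 5.465234 rad → L = 6.05·(3.856040 + 6.717321 + 5.465234) = 6.05·16.038595 = 97.033499 m
RLR: c = (6 − d² + 2cos(α−β) + 2d(sin α − sin β))/8 = -2.505611, |c| > 1 → infeasible
LRL: c = (6 − d² + 2cos(α−β) − 2d(sin α − sin β))/8 = -4.195161, |c| > 1 → infeasible
Shortest: LSR with L = 55.568919 m ≈ 55.5689 m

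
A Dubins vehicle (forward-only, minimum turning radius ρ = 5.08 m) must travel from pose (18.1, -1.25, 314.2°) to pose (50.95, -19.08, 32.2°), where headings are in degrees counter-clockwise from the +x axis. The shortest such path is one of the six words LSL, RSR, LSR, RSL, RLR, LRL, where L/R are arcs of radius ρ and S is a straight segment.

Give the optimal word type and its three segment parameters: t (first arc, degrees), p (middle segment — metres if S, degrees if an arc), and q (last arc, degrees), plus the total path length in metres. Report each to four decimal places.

Let ψ = atan2(Δy, Δx) = atan2(-17.83, 32.85) = -28.4918° be the start→goal bearing.
Normalize: d = |goal − start| / ρ = 37.376883/5.08 = 7.357654, α = (θ_start − ψ) mod 360° = 342.6918° = 5.981100 rad, β = (θ_goal − ψ) mod 360° = 60.6918° = 1.059272 rad.
Common terms: sin α = -0.297512, cos α = 0.954718, sin β = 0.871999, cos β = 0.489507, cos(α−β) = 0.207912, d² = 54.135075. Work in radians in the unit-radius frame; every candidate has L = ρ·(t + p + q).
LSL: p² = 2 + d² − 2cos(α−β) + 2d(sin α − sin β) = 38.509539; p = √p² = 6.205605; φ = atan2(cos β − cos α, d + sin α − sin β) = -0.075037 rad; t = (φ − α) mod 2π = 0.227049 rad, q = (β − φ) mod 2π = 1.134308 rad → L = 5.08·(0.227049 + 6.205605 + 1.134308) = 5.08·7.566962 = 38.440168 m
RSR: p² = 2 + d² − 2cos(α−β) + 2d(sin β − sin α) = 72.928964; p = √p² = 8.539846; φ = atan2(cos α − cos β, d − sin α + sin β) = 0.054502 rad; t = (α − φ) mod 2π = 5.926598 rad, q = (φ − β) mod 2π = 5.278416 rad → L = 5.08·(5.926598 + 8.539846 + 5.278416) = 5.08·19.744859 = 100.303886 m
LSR: p² = d² − 2 + 2cos(α−β) + 2d(sin α + sin β) = 61.004658; p = √p² = 7.810548; φ = atan2(−cos α − cos β, d + sin α + sin β) − atan2(−2, p) = 0.070578 rad; t = (φ − α) mod 2π = 0.372663 rad, q = (φ − β) mod 2π = 5.294492 rad → L = 5.08·(0.372663 + 7.810548 + 5.294492) = 5.08·13.477703 = 68.466731 m
RSL: p² = d² − 2 + 2cos(α−β) − 2d(sin α + sin β) = 44.097139; p = √p² = 6.640568; φ = atan2(cos α + cos β, d − sin α − sin β) − atan2(2, p) = -0.082757 rad; t = (α − φ) mod 2π = 6.063858 rad, q = (β − φ) mod 2π = 1.142029 rad → L = 5.08·(6.063858 + 6.640568 + 1.142029) = 5.08·13.846454 = 70.339987 m
RLR: c = (6 − d² + 2cos(α−β) + 2d(sin α − sin β))/8 = -8.116121, |c| > 1 → infeasible
LRL: c = (6 − d² + 2cos(α−β) − 2d(sin α − sin β))/8 = -3.813692, |c| > 1 → infeasible
Shortest: LSL with L = 38.440168 m ≈ 38.4402 m
Convert LSL to answer units (arcs ×180/π): t = 0.227049·180/π = 13.0089°, p = ρ·p = 5.08·6.205605 = 31.5245 m, q = 1.134308·180/π = 64.9911°, L = 38.4402 m.

LSL: t = 13.0089°, p = 31.5245 m, q = 64.9911°, L = 38.4402 m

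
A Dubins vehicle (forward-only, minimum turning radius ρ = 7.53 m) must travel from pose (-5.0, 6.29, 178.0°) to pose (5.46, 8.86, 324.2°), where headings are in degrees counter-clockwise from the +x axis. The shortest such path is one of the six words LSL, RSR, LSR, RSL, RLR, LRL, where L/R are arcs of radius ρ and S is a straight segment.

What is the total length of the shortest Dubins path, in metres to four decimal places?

Let ψ = atan2(Δy, Δx) = atan2(2.57, 10.46) = 13.8040° be the start→goal bearing.
Normalize: d = |goal − start| / ρ = 10.771096/7.53 = 1.430424, α = (θ_start − ψ) mod 360° = 164.1960° = 2.865761 rad, β = (θ_goal − ψ) mod 360° = 310.3960° = 5.417432 rad.
Common terms: sin α = 0.272348, cos α = -0.962199, sin β = -0.761584, cos β = 0.648067, cos(α−β) = -0.830984, d² = 2.046114. Work in radians in the unit-radius frame; every candidate has L = ρ·(t + p + q).
LSL: p² = 2 + d² − 2cos(α−β) + 2d(sin α − sin β) = 8.666004; p = √p² = 2.943808; φ = atan2(cos β − cos α, d + sin α − sin β) = 0.578777 rad; t = (φ − α) mod 2π = 3.996202 rad, q = (β − φ) mod 2π = 4.838654 rad → L = 7.53·(3.996202 + 2.943808 + 4.838654) = 7.53·11.778664 = 88.693343 m
RSR: p² = 2 + d² − 2cos(α−β) + 2d(sin β − sin α) = 2.750161; p = √p² = 1.658361; φ = atan2(cos α − cos β, d − sin α + sin β) = -1.329371 rad; t = (α − φ) mod 2π = 4.195131 rad, q = (φ − β) mod 2π = 5.819568 rad → L = 7.53·(4.195131 + 1.658361 + 5.819568) = 7.53·11.673060 = 87.898144 m
LSR: p² = d² − 2 + 2cos(α−β) + 2d(sin α + sin β) = -3.015485 < 0 → infeasible
RSL: p² = d² − 2 + 2cos(α−β) − 2d(sin α + sin β) = -0.216225 < 0 → infeasible
RLR: c = (6 − d² + 2cos(α−β) + 2d(sin α − sin β))/8 = 0.656230; p = 2π − arccos c = 5.428200 rad; φ = atan2(cos α − cos β, d − sin α + sin β) = -1.329371 rad; t = (α − φ + p/2) mod 2π = 0.626046 rad, q = (α − β − t + p) mod 2π = 2.250483 rad → L = 7.53·(0.626046 + 5.428200 + 2.250483) = 7.53·8.304729 = 62.534611 m
LRL: c = (6 − d² + 2cos(α−β) − 2d(sin α − sin β))/8 = -0.083251; p = 2π − arccos c = 4.629042 rad; φ = atan2(cos β − cos α, d + sin α − sin β) = 0.578777 rad; t = (φ − α + p/2) mod 2π = 0.027538 rad, q = (β − α − t + p) mod 2π = 0.869990 rad → L = 7.53·(0.027538 + 4.629042 + 0.869990) = 7.53·5.526570 = 41.615072 m
Shortest: LRL with L = 41.615072 m ≈ 41.6151 m

41.6151 m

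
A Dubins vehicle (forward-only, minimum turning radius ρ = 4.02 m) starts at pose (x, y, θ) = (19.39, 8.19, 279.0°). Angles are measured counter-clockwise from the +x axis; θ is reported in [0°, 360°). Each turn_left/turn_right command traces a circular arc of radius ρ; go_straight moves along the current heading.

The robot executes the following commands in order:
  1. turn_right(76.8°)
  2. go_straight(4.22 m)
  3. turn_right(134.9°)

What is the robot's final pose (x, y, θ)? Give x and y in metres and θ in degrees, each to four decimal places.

set_pose: (x, y, θ) = (19.3900, 8.1900, 279.0000°), ρ = 4.02
turn_right(76.8°): centre at ρ to the right, rotate −76.8° → (16.9384, 3.8391, 202.2000°)
go_straight(4.22): x += 4.22·cos θ, y += 4.22·sin θ → (13.0312, 2.2446, 202.2000°)
turn_right(134.9°): centre at ρ to the right, rotate −134.9° → (7.8037, 7.5180, 67.3000°)

(7.8037, 7.5180, 67.3000°)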